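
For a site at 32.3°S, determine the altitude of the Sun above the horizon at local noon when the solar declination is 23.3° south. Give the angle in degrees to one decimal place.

At local solar noon the hour angle is zero, so the elevation is 90° − |φ − δ| = 90° − |-32.3° − (-23.3°)| = 90° − 9.0° = 81.0°.

81.0°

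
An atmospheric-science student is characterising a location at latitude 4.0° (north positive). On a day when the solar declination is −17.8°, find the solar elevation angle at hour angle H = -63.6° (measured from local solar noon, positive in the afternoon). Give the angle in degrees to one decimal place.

cos θ_z = sin(4.0°) sin(-17.8°) + cos(4.0°) cos(-17.8°) cos(-63.60°) = -0.0213 + 0.4223 = 0.4010.
θ_z = arccos(0.4010) = 66.36°, so the elevation is 90° − 66.36° = 23.64°.

23.6°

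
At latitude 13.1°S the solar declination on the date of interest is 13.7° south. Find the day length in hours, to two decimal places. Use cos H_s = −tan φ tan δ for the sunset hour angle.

−tan φ tan δ = −(-0.2327)(-0.2438) = -0.0567; H_s = arccos(-0.0567) = 93.25°.
Day length = 2 H_s / 15° h⁻¹ = 186.50° / 15 = 12.433 h.

12.43 hours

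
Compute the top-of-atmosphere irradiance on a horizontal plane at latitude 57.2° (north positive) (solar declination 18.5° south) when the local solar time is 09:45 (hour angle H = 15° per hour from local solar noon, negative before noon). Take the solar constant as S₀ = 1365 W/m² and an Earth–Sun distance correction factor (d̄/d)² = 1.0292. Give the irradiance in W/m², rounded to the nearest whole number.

Hour angle H = 15° × (9.75 − 12) = -33.75°.
cos θ_z = sin(57.2°) sin(-18.5°) + cos(57.2°) cos(-18.5°) cos(-33.75°) = -0.2667 + 0.4271 = 0.1604.
Top-of-atmosphere irradiance = S₀ (d̄/d)² cos θ_z = 1365 × 1.0292 × 0.1604 = 225.34 W/m².

225 W/m²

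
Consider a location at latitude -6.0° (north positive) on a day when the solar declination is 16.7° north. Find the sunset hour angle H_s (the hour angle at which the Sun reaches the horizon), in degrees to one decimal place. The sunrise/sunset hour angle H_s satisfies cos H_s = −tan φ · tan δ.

cos H_s = −tan(-6.0°) · tan(16.7°) = 0.0315, so H_s = arccos(0.0315) = 88.19°.

88.2°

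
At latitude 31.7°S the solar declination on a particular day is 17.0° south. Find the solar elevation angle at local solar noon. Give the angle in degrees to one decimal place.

At local solar noon the hour angle is zero, so the elevation is 90° − |φ − δ| = 90° − |-31.7° − (-17.0°)| = 90° − 14.7° = 75.3°.

75.3°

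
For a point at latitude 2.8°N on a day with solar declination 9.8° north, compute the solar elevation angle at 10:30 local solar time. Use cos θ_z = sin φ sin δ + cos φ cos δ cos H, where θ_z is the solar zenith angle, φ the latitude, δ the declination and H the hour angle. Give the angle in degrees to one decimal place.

66.6°

Hour angle H = 15° × (10.5 − 12) = -22.50°.
cos θ_z = sin φ sin δ + cos φ cos δ cos H = (0.0488)(0.1702) + (0.9988)(0.9854)(0.9239) = 0.9176.
θ_z = arccos(0.9176) = 23.42°, so the elevation is 90° − 23.42° = 66.58°.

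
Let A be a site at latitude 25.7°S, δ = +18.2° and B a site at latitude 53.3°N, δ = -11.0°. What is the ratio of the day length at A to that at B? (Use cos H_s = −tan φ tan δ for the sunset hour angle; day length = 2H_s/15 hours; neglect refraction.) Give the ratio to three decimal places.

A: H_s = arccos(−tan -25.7° · tan 18.2°) = 80.90°, so 2H_s/15 = 10.7867 h.
B: H_s = arccos(−tan 53.3° · tan -11.0°) = 74.88°, so 2H_s/15 = 9.9840 h.
Ratio A/B = 10.7867 / 9.9840 = 1.0804.

1.080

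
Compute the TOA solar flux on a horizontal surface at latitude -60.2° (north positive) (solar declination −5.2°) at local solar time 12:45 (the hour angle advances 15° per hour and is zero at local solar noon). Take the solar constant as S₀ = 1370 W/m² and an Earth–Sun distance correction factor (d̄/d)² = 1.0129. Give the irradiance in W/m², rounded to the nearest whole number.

783 W/m²

Hour angle H = 15° × (12.75 − 12) = 11.25°.
With φ = -60.2°, δ = -5.2°, H = 11.25°: sin φ sin δ = 0.0786, cos φ cos δ cos H = 0.4854, so cos θ_z = 0.5640.
Top-of-atmosphere irradiance = S₀ (d̄/d)² cos θ_z = 1370 × 1.0129 × 0.5640 = 782.65 W/m².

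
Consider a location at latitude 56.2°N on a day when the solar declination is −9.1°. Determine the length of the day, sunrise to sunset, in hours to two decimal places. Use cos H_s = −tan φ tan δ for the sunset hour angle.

cos H_s = −tan(56.2°) · tan(-9.1°) = 0.2393, so H_s = arccos(0.2393) = 76.15°.
Day length = 2 H_s / 15° h⁻¹ = 152.30° / 15 = 10.153 h.

10.15 hours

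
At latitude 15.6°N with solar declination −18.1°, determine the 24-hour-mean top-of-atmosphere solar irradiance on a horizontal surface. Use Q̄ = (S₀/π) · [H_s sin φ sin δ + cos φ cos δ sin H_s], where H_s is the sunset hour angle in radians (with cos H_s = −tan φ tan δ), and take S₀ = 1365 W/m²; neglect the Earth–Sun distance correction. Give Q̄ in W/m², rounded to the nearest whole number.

342 W/m²

cos H_s = −tan(15.6°) · tan(-18.1°) = 0.0913, so H_s = arccos(0.0913) = 84.76°. In radians, H_s = 1.4793.
H_s sin φ sin δ = 1.4793 × 0.2689 × -0.3107 = -0.1236.
cos φ cos δ sin H_s = 0.9632 × 0.9505 × 0.9958 = 0.9117.
Q̄ = (1365/π) × (-0.1236 + 0.9117) = 434.49 × 0.7881 = 342.42 W/m².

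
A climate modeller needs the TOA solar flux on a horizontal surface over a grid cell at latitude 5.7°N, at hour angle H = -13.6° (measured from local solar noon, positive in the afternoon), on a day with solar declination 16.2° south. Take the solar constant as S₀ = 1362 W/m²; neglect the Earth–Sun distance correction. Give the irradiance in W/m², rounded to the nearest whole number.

cos θ_z = sin(5.7°) sin(-16.2°) + cos(5.7°) cos(-16.2°) cos(-13.60°) = -0.0277 + 0.9288 = 0.9011.
Top-of-atmosphere irradiance = S₀ cos θ_z = 1362 × 0.9011 = 1227.30 W/m².

1227 W/m²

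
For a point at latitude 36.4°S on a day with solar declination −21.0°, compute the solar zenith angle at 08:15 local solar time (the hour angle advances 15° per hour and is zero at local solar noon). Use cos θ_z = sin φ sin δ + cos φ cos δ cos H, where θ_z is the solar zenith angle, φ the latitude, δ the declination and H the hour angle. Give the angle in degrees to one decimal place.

50.9°

Hour angle H = 15° × (8.25 − 12) = -56.25°.
cos θ_z = sin(-36.4°) sin(-21.0°) + cos(-36.4°) cos(-21.0°) cos(-56.25°) = 0.2127 + 0.4175 = 0.6302.
θ_z = arccos(0.6302) = 50.94°.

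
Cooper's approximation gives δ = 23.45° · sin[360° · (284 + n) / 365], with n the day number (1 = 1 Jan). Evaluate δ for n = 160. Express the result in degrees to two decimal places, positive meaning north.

360 × (284 + 160) / 365 = 437.918°; sin(437.918°) = 0.9778.
δ = 23.45 × 0.9778 = 22.929° ≈ +22.93°.

+22.93°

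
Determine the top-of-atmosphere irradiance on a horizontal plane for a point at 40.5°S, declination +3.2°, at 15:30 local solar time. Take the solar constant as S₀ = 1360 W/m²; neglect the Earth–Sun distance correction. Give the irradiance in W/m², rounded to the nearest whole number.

Hour angle H = 15° × (15.5 − 12) = 52.50°.
cos θ_z = sin φ sin δ + cos φ cos δ cos H = (-0.6494)(0.0558) + (0.7604)(0.9984)(0.6088) = 0.4260.
Top-of-atmosphere irradiance = S₀ cos θ_z = 1360 × 0.4260 = 579.36 W/m².

579 W/m²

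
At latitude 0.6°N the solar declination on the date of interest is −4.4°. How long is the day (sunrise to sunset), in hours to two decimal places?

11.99 hours

cos H_s = −tan(0.6°) · tan(-4.4°) = 0.0008, so H_s = arccos(0.0008) = 89.95°.
Day length = 2 H_s / 15° h⁻¹ = 179.90° / 15 = 11.993 h.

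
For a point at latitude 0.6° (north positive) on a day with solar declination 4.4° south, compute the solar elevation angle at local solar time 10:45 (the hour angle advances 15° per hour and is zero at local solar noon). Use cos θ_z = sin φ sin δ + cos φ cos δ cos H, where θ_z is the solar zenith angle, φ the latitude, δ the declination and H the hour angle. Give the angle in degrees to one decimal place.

70.6°

Hour angle H = 15° × (10.75 − 12) = -18.75°.
With φ = 0.6°, δ = -4.4°, H = -18.75°: sin φ sin δ = -0.0008, cos φ cos δ cos H = 0.9441, so cos θ_z = 0.9433.
θ_z = arccos(0.9433) = 19.39°, so the elevation is 90° − 19.39° = 70.61°.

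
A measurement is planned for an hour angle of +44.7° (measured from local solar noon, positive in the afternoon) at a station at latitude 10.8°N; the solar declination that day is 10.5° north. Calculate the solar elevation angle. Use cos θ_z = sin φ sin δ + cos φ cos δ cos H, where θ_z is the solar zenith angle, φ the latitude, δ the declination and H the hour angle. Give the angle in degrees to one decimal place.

cos θ_z = sin φ sin δ + cos φ cos δ cos H = (0.1874)(0.1822) + (0.9823)(0.9833)(0.7108) = 0.7207.
θ_z = arccos(0.7207) = 43.89°, so the elevation is 90° − 43.89° = 46.11°.

46.1°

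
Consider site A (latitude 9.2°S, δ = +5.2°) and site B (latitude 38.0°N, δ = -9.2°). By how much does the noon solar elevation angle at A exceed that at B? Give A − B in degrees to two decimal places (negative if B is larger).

A: 90° − |-9.2 − (5.2)| = 75.60°.
B: 90° − |38.0 − (-9.2)| = 42.80°.
A − B = 75.60 − 42.80 = 32.80°.

+32.80°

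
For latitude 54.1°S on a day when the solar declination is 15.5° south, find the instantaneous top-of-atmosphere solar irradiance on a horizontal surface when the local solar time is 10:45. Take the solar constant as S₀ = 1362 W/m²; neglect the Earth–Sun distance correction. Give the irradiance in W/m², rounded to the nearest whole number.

Hour angle H = 15° × (10.75 − 12) = -18.75°.
With φ = -54.1°, δ = -15.5°, H = -18.75°: sin φ sin δ = 0.2165, cos φ cos δ cos H = 0.5351, so cos θ_z = 0.7516.
Top-of-atmosphere irradiance = S₀ cos θ_z = 1362 × 0.7516 = 1023.68 W/m².

1024 W/m²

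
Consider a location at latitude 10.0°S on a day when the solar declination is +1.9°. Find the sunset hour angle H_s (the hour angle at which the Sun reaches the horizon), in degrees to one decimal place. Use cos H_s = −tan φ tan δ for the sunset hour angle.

89.7°

cos H_s = −tan(-10.0°) · tan(1.9°) = 0.0058, so H_s = arccos(0.0058) = 89.67°.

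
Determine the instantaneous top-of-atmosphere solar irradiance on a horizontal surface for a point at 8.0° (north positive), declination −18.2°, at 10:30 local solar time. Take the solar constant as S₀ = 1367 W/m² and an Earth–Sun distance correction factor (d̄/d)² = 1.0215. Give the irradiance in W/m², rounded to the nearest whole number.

1153 W/m²

Hour angle H = 15° × (10.5 − 12) = -22.50°.
cos θ_z = sin φ sin δ + cos φ cos δ cos H = (0.1392)(-0.3123) + (0.9903)(0.9500)(0.9239) = 0.8257.
Top-of-atmosphere irradiance = S₀ (d̄/d)² cos θ_z = 1367 × 1.0215 × 0.8257 = 1153.00 W/m².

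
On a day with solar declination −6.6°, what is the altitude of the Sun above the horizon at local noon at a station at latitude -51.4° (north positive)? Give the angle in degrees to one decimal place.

45.2°

At local solar noon the hour angle is zero, so the elevation is 90° − |φ − δ| = 90° − |-51.4° − (-6.6°)| = 90° − 44.8° = 45.2°.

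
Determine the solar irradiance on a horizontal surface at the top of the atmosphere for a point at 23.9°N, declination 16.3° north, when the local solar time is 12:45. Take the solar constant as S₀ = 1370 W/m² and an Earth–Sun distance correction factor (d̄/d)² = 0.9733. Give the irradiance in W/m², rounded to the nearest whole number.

1299 W/m²

Hour angle H = 15° × (12.75 − 12) = 11.25°.
cos θ_z = sin φ sin δ + cos φ cos δ cos H = (0.4051)(0.2807) + (0.9143)(0.9598)(0.9808) = 0.9744.
Top-of-atmosphere irradiance = S₀ (d̄/d)² cos θ_z = 1370 × 0.9733 × 0.9744 = 1299.29 W/m².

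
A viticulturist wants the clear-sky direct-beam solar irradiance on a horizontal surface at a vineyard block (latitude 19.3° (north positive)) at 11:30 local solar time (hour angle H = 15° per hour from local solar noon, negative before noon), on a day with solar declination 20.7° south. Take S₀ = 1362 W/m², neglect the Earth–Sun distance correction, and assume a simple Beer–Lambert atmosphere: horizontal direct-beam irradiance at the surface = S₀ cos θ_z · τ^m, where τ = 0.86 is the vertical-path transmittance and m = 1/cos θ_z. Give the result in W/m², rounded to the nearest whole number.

Hour angle H = 15° × (11.5 − 12) = -7.50°.
With φ = 19.3°, δ = -20.7°, H = -7.50°: sin φ sin δ = -0.1168, cos φ cos δ cos H = 0.8753, so cos θ_z = 0.7585.
Air mass m = 1/cos θ_z = 1/0.7585 = 1.318; τ^m = 0.86^1.318 = 0.8197.
Surface direct beam = 1362 × 0.7585 × 0.8197 = 846.81 W/m².

847 W/m²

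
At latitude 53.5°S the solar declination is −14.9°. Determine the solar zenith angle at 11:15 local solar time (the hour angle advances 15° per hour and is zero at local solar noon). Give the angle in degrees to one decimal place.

39.6°

Hour angle H = 15° × (11.25 − 12) = -11.25°.
cos θ_z = sin(-53.5°) sin(-14.9°) + cos(-53.5°) cos(-14.9°) cos(-11.25°) = 0.2067 + 0.5638 = 0.7705.
θ_z = arccos(0.7705) = 39.60°.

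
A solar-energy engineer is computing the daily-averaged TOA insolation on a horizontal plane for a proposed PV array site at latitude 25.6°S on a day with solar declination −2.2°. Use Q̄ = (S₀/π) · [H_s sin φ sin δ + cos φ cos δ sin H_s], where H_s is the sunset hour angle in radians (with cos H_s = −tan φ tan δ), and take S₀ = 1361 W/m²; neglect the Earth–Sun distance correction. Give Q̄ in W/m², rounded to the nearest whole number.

402 W/m²

The sunset hour angle satisfies cos H_s = −tan φ tan δ = -0.0184, giving H_s = 91.05°. In radians, H_s = 1.5891.
H_s sin φ sin δ = 1.5891 × -0.4321 × -0.0384 = 0.0264.
cos φ cos δ sin H_s = 0.9018 × 0.9993 × 0.9998 = 0.9010.
Q̄ = (1361/π) × (0.0264 + 0.9010) = 433.22 × 0.9274 = 401.77 W/m².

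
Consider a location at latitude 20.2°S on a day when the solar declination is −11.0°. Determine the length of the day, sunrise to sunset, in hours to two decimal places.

−tan φ tan δ = −(-0.3679)(-0.1944) = -0.0715; H_s = arccos(-0.0715) = 94.10°.
Day length = 2 H_s / 15° h⁻¹ = 188.20° / 15 = 12.547 h.

12.55 hours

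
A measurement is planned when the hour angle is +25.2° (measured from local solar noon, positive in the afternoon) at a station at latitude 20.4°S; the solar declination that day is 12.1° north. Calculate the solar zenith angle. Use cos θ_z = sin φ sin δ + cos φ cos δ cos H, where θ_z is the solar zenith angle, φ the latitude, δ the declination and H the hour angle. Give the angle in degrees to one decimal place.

40.9°

cos θ_z = sin φ sin δ + cos φ cos δ cos H = (-0.3486)(0.2096) + (0.9373)(0.9778)(0.9048) = 0.7562.
θ_z = arccos(0.7562) = 40.87°.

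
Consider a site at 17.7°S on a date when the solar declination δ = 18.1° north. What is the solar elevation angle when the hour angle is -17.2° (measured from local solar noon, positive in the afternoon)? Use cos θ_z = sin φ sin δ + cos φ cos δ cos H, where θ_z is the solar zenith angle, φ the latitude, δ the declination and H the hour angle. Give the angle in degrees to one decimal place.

cos θ_z = sin φ sin δ + cos φ cos δ cos H = (-0.3040)(0.3107) + (0.9527)(0.9505)(0.9553) = 0.7706.
θ_z = arccos(0.7706) = 39.59°, so the elevation is 90° − 39.59° = 50.41°.

50.4°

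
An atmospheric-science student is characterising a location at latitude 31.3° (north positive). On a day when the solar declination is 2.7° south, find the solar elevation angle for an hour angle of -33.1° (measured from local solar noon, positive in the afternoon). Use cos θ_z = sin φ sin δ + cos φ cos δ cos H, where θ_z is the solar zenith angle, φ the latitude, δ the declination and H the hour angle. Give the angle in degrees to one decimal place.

43.7°

cos θ_z = sin(31.3°) sin(-2.7°) + cos(31.3°) cos(-2.7°) cos(-33.10°) = -0.0245 + 0.7150 = 0.6905.
θ_z = arccos(0.6905) = 46.33°, so the elevation is 90° − 46.33° = 43.67°.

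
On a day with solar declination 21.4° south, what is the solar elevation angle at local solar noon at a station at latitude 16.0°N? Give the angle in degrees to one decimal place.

52.6°

At local solar noon the hour angle is zero, so the elevation is 90° − |φ − δ| = 90° − |16.0° − (-21.4°)| = 90° − 37.4° = 52.6°.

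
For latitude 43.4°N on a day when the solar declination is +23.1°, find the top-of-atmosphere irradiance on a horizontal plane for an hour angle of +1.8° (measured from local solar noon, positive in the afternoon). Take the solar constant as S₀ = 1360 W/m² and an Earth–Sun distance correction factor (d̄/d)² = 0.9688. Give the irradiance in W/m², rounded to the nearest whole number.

cos θ_z = sin φ sin δ + cos φ cos δ cos H = (0.6871)(0.3923) + (0.7266)(0.9198)(0.9995) = 0.9375.
Top-of-atmosphere irradiance = S₀ (d̄/d)² cos θ_z = 1360 × 0.9688 × 0.9375 = 1235.22 W/m².

1235 W/m²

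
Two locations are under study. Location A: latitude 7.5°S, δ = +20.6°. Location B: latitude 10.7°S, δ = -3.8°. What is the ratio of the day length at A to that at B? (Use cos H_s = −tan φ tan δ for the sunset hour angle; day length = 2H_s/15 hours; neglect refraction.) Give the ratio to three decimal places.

A: H_s = arccos(−tan -7.5° · tan 20.6°) = 87.16°, so 2H_s/15 = 11.6213 h.
B: H_s = arccos(−tan -10.7° · tan -3.8°) = 90.72°, so 2H_s/15 = 12.0960 h.
Ratio A/B = 11.6213 / 12.0960 = 0.9608.

0.961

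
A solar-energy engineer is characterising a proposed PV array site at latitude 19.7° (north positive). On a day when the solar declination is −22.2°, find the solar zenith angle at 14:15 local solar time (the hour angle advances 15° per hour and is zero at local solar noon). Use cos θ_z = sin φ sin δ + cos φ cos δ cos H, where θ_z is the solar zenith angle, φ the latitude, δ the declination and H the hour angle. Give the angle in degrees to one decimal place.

Hour angle H = 15° × (14.25 − 12) = 33.75°.
With φ = 19.7°, δ = -22.2°, H = 33.75°: sin φ sin δ = -0.1274, cos φ cos δ cos H = 0.7248, so cos θ_z = 0.5974.
θ_z = arccos(0.5974) = 53.32°.

53.3°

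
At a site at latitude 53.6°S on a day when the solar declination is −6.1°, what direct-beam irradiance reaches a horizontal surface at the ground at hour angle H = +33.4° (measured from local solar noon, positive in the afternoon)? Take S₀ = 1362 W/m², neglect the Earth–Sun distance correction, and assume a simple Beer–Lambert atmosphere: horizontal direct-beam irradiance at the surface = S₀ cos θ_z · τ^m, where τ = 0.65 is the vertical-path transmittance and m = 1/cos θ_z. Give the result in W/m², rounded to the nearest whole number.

With φ = -53.6°, δ = -6.1°, H = 33.40°: sin φ sin δ = 0.0855, cos φ cos δ cos H = 0.4926, so cos θ_z = 0.5781.
Air mass m = 1/cos θ_z = 1/0.5781 = 1.730; τ^m = 0.65^1.730 = 0.4746.
Surface direct beam = 1362 × 0.5781 × 0.4746 = 373.69 W/m².

374 W/m²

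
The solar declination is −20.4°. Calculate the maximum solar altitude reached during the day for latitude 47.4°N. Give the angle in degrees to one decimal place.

At local solar noon the hour angle is zero, so the elevation is 90° − |φ − δ| = 90° − |47.4° − (-20.4°)| = 90° − 67.8° = 22.2°.

22.2°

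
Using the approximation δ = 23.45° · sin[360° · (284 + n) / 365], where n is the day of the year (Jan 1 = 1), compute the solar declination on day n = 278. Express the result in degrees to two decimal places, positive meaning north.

-5.79°

360 × (284 + 278) / 365 = 554.301°; sin(554.301°) = -0.2470.
δ = 23.45 × -0.2470 = -5.792° ≈ -5.79°.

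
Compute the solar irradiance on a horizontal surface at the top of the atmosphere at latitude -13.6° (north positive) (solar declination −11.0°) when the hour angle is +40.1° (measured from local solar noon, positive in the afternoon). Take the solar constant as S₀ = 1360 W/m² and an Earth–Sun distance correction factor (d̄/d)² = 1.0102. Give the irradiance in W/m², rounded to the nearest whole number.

1064 W/m²

cos θ_z = sin φ sin δ + cos φ cos δ cos H = (-0.2351)(-0.1908) + (0.9720)(0.9816)(0.7649) = 0.7747.
Top-of-atmosphere irradiance = S₀ (d̄/d)² cos θ_z = 1360 × 1.0102 × 0.7747 = 1064.34 W/m².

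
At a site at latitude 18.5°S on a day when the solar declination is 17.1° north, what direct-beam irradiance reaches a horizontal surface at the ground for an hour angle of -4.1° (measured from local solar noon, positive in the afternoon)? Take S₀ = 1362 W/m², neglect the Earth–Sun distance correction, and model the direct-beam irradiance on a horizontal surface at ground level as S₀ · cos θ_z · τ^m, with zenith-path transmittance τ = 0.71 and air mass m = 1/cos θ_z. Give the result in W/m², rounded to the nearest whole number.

cos θ_z = sin φ sin δ + cos φ cos δ cos H = (-0.3173)(0.2940) + (0.9483)(0.9558)(0.9974) = 0.8107.
Air mass m = 1/cos θ_z = 1/0.8107 = 1.234; τ^m = 0.71^1.234 = 0.6553.
Surface direct beam = 1362 × 0.8107 × 0.6553 = 723.56 W/m².

724 W/m²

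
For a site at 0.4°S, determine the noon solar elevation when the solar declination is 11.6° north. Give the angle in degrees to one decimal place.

78.0°

At local solar noon the hour angle is zero, so the elevation is 90° − |φ − δ| = 90° − |-0.4° − (11.6°)| = 90° − 12.0° = 78.0°.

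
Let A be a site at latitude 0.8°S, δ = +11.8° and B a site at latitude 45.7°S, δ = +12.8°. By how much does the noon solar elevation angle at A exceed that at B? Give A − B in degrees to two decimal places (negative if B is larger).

+45.90°

A: 90° − |-0.8 − (11.8)| = 77.40°.
B: 90° − |-45.7 − (12.8)| = 31.50°.
A − B = 77.40 − 31.50 = 45.90°.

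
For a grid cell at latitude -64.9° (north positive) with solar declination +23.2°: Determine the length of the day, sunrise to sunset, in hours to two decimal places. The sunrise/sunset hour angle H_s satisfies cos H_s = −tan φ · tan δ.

−tan φ tan δ = −(-2.1348)(0.4286) = 0.9150; H_s = arccos(0.9150) = 23.79°.
Day length = 2 H_s / 15° h⁻¹ = 47.58° / 15 = 3.172 h.

3.17 hours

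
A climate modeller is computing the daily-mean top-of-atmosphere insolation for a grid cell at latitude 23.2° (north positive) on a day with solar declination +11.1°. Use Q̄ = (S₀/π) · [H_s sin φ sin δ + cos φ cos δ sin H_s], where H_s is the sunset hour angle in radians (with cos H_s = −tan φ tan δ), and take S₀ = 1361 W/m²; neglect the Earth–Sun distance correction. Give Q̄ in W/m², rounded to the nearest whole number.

cos H_s = −tan(23.2°) · tan(11.1°) = -0.0841, so H_s = arccos(-0.0841) = 94.82°. In radians, H_s = 1.6549.
H_s sin φ sin δ = 1.6549 × 0.3939 × 0.1925 = 0.1255.
cos φ cos δ sin H_s = 0.9191 × 0.9813 × 0.9965 = 0.8988.
Q̄ = (1361/π) × (0.1255 + 0.8988) = 433.22 × 1.0243 = 443.75 W/m².

444 W/m²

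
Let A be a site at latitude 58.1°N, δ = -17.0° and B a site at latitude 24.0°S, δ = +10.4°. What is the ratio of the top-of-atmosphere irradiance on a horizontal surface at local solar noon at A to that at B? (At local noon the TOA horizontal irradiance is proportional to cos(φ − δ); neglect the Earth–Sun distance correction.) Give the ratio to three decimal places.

0.312

A: cos θ_z = cos(58.1° − (-17.0°)) = 0.2571.
B: cos θ_z = cos(-24.0° − (10.4°)) = 0.8251.
Ratio A/B = 0.2571 / 0.8251 = 0.3116.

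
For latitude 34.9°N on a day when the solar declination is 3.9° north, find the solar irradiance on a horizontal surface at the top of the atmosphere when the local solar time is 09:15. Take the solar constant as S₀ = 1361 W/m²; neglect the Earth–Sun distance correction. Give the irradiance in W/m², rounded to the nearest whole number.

890 W/m²

Hour angle H = 15° × (9.25 − 12) = -41.25°.
With φ = 34.9°, δ = 3.9°, H = -41.25°: sin φ sin δ = 0.0389, cos φ cos δ cos H = 0.6152, so cos θ_z = 0.6541.
Top-of-atmosphere irradiance = S₀ cos θ_z = 1361 × 0.6541 = 890.23 W/m².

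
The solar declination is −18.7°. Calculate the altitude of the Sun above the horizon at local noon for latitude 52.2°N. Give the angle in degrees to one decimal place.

At local solar noon the hour angle is zero, so the elevation is 90° − |φ − δ| = 90° − |52.2° − (-18.7°)| = 90° − 70.9° = 19.1°.

19.1°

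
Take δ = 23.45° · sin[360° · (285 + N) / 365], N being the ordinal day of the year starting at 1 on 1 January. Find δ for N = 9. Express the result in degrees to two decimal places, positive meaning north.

360 × (285 + 9) / 365 = 289.973°; sin(289.973°) = -0.9399.
δ = 23.45 × -0.9399 = -22.041° ≈ -22.04°.

-22.04°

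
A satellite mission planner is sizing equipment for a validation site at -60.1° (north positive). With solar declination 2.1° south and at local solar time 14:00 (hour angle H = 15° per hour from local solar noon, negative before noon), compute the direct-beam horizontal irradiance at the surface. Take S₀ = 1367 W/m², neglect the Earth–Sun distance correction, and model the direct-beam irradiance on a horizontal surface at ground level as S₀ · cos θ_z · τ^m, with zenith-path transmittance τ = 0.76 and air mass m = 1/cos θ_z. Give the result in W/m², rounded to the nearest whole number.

Hour angle H = 15° × (14 − 12) = 30.00°.
With φ = -60.1°, δ = -2.1°, H = 30.00°: sin φ sin δ = 0.0318, cos φ cos δ cos H = 0.4314, so cos θ_z = 0.4632.
Air mass m = 1/cos θ_z = 1/0.4632 = 2.159; τ^m = 0.76^2.159 = 0.5529.
Surface direct beam = 1367 × 0.4632 × 0.5529 = 350.09 W/m².

350 W/m²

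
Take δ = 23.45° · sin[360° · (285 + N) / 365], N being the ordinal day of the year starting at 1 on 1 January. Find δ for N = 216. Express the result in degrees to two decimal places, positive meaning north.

+16.83°

360 × (285 + 216) / 365 = 494.137°; sin(494.137°) = 0.7177.
δ = 23.45 × 0.7177 = 16.830° ≈ +16.83°.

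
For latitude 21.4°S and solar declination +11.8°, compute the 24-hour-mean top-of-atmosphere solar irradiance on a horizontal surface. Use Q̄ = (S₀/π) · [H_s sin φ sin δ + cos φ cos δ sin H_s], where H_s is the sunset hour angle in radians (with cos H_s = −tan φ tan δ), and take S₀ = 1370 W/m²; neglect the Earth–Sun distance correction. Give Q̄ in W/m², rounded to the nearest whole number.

348 W/m²

−tan φ tan δ = −(-0.3919)(0.2089) = 0.0819; H_s = arccos(0.0819) = 85.30°. In radians, H_s = 1.4888.
H_s sin φ sin δ = 1.4888 × -0.3649 × 0.2045 = -0.1111.
cos φ cos δ sin H_s = 0.9311 × 0.9789 × 0.9966 = 0.9084.
Q̄ = (1370/π) × (-0.1111 + 0.9084) = 436.08 × 0.7973 = 347.69 W/m².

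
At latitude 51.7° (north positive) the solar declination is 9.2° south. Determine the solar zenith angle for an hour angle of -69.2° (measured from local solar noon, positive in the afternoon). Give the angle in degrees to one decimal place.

cos θ_z = sin φ sin δ + cos φ cos δ cos H = (0.7848)(-0.1599) + (0.6198)(0.9871)(0.3551) = 0.0918.
θ_z = arccos(0.0918) = 84.73°.

84.7°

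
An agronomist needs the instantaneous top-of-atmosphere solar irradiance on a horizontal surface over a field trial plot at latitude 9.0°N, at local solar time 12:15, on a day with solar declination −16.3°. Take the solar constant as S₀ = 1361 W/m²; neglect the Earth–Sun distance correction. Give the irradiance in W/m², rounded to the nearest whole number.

Hour angle H = 15° × (12.25 − 12) = 3.75°.
With φ = 9.0°, δ = -16.3°, H = 3.75°: sin φ sin δ = -0.0439, cos φ cos δ cos H = 0.9460, so cos θ_z = 0.9021.
Top-of-atmosphere irradiance = S₀ cos θ_z = 1361 × 0.9021 = 1227.76 W/m².

1228 W/m²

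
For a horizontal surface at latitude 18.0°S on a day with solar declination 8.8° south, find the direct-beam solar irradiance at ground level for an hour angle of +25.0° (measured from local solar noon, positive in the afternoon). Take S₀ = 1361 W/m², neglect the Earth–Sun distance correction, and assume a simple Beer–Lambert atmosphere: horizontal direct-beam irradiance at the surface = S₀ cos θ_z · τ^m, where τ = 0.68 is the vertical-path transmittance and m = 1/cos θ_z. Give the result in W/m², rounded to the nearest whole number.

797 W/m²

cos θ_z = sin φ sin δ + cos φ cos δ cos H = (-0.3090)(-0.1530) + (0.9511)(0.9882)(0.9063) = 0.8991.
Air mass m = 1/cos θ_z = 1/0.8991 = 1.112; τ^m = 0.68^1.112 = 0.6513.
Surface direct beam = 1361 × 0.8991 × 0.6513 = 796.98 W/m².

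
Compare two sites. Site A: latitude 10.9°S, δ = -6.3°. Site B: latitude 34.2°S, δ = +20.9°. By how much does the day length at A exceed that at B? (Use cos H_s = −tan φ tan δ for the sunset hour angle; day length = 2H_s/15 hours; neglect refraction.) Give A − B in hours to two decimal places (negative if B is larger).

A: H_s = arccos(−tan -10.9° · tan -6.3°) = 91.22°, so 2H_s/15 = 12.1627 h.
B: H_s = arccos(−tan -34.2° · tan 20.9°) = 74.96°, so 2H_s/15 = 9.9947 h.
A − B = 12.1627 − 9.9947 = 2.1680 h.

+2.17 h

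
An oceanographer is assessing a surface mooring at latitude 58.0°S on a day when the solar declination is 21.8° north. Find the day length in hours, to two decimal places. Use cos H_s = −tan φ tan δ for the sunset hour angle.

cos H_s = −tan(-58.0°) · tan(21.8°) = 0.6401, so H_s = arccos(0.6401) = 50.20°.
Day length = 2 H_s / 15° h⁻¹ = 100.40° / 15 = 6.693 h.

6.69 hours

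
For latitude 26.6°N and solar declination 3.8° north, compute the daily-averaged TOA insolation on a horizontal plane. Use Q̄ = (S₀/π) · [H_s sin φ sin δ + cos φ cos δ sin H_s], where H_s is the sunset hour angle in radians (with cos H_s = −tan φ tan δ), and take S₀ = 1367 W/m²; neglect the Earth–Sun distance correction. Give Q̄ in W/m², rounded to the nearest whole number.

409 W/m²

−tan φ tan δ = −(0.5008)(0.0664) = -0.0333; H_s = arccos(-0.0333) = 91.91°. In radians, H_s = 1.6041.
H_s sin φ sin δ = 1.6041 × 0.4478 × 0.0663 = 0.0476.
cos φ cos δ sin H_s = 0.8942 × 0.9978 × 0.9994 = 0.8917.
Q̄ = (1367/π) × (0.0476 + 0.8917) = 435.13 × 0.9393 = 408.72 W/m².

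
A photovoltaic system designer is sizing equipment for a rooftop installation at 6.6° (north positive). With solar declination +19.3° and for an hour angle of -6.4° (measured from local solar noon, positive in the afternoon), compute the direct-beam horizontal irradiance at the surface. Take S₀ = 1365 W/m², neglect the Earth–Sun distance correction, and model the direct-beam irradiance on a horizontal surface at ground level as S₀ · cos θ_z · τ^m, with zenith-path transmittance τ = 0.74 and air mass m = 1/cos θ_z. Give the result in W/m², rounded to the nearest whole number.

cos θ_z = sin φ sin δ + cos φ cos δ cos H = (0.1149)(0.3305) + (0.9934)(0.9438)(0.9938) = 0.9697.
Air mass m = 1/cos θ_z = 1/0.9697 = 1.031; τ^m = 0.74^1.031 = 0.7331.
Surface direct beam = 1365 × 0.9697 × 0.7331 = 970.36 W/m².

970 W/m²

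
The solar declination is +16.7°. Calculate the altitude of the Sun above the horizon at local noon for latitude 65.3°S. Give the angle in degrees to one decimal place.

At local solar noon the hour angle is zero, so the elevation is 90° − |φ − δ| = 90° − |-65.3° − (16.7°)| = 90° − 82.0° = 8.0°.

8.0°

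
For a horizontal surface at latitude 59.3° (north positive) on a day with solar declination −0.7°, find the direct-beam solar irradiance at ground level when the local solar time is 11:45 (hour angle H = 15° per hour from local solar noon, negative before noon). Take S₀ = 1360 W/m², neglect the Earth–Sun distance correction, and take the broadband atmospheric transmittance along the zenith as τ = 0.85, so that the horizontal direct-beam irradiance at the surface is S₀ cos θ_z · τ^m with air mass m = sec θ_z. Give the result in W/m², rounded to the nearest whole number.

490 W/m²

Hour angle H = 15° × (11.75 − 12) = -3.75°.
cos θ_z = sin φ sin δ + cos φ cos δ cos H = (0.8599)(-0.0122) + (0.5105)(0.9999)(0.9979) = 0.4989.
Air mass m = 1/cos θ_z = 1/0.4989 = 2.004; τ^m = 0.85^2.004 = 0.7220.
Surface direct beam = 1360 × 0.4989 × 0.7220 = 489.88 W/m².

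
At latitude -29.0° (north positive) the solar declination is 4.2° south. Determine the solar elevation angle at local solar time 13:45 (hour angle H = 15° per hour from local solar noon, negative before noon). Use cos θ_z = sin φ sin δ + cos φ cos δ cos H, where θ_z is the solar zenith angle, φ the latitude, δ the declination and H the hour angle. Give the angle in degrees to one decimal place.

Hour angle H = 15° × (13.75 − 12) = 26.25°.
cos θ_z = sin φ sin δ + cos φ cos δ cos H = (-0.4848)(-0.0732) + (0.8746)(0.9973)(0.8969) = 0.8178.
θ_z = arccos(0.8178) = 35.13°, so the elevation is 90° − 35.13° = 54.87°.

54.9°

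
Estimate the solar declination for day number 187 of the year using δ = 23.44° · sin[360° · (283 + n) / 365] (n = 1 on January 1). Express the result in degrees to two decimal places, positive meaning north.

+22.79°

360 × (283 + 187) / 365 = 463.562°; sin(463.562°) = 0.9721.
δ = 23.44 × 0.9721 = 22.786° ≈ +22.79°.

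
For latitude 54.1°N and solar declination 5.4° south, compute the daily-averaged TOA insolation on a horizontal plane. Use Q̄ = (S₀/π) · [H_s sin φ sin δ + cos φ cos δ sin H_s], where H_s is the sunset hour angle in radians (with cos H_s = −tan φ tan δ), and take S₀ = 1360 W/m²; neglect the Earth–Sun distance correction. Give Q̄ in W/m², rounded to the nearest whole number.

203 W/m²

−tan φ tan δ = −(1.3814)(-0.0945) = 0.1305; H_s = arccos(0.1305) = 82.50°. In radians, H_s = 1.4399.
H_s sin φ sin δ = 1.4399 × 0.8100 × -0.0941 = -0.1098.
cos φ cos δ sin H_s = 0.5864 × 0.9956 × 0.9914 = 0.5788.
Q̄ = (1360/π) × (-0.1098 + 0.5788) = 432.90 × 0.4690 = 203.03 W/m².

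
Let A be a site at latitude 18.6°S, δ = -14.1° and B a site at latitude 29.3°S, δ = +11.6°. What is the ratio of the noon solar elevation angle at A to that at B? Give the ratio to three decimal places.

1.741

A: 90° − |-18.6 − (-14.1)| = 85.50°.
B: 90° − |-29.3 − (11.6)| = 49.10°.
Ratio A/B = 85.5000 / 49.1000 = 1.7413.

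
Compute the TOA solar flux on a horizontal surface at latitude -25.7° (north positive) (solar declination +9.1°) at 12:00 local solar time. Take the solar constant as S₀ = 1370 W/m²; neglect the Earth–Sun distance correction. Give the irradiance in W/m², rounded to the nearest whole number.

1125 W/m²

Hour angle H = 15° × (12 − 12) = 0.00°.
cos θ_z = sin(-25.7°) sin(9.1°) + cos(-25.7°) cos(9.1°) cos(0.00°) = -0.0686 + 0.8897 = 0.8211.
Top-of-atmosphere irradiance = S₀ cos θ_z = 1370 × 0.8211 = 1124.91 W/m².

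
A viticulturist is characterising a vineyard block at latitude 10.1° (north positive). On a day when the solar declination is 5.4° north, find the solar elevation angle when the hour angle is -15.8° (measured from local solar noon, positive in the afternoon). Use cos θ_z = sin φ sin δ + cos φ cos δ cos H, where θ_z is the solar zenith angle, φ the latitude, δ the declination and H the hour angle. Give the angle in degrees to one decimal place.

73.7°

With φ = 10.1°, δ = 5.4°, H = -15.80°: sin φ sin δ = 0.0165, cos φ cos δ cos H = 0.9431, so cos θ_z = 0.9596.
θ_z = arccos(0.9596) = 16.34°, so the elevation is 90° − 16.34° = 73.66°.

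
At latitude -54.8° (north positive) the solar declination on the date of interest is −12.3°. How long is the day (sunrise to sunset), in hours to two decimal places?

14.40 hours

The sunset hour angle satisfies cos H_s = −tan φ tan δ = -0.3091, giving H_s = 108.01°.
Day length = 2 H_s / 15° h⁻¹ = 216.02° / 15 = 14.401 h.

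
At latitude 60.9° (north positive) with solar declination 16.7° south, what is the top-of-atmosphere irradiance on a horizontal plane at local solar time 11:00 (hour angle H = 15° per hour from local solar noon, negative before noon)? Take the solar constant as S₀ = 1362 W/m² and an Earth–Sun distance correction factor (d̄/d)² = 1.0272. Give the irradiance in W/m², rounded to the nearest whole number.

Hour angle H = 15° × (11 − 12) = -15.00°.
With φ = 60.9°, δ = -16.7°, H = -15.00°: sin φ sin δ = -0.2511, cos φ cos δ cos H = 0.4500, so cos θ_z = 0.1989.
Top-of-atmosphere irradiance = S₀ (d̄/d)² cos θ_z = 1362 × 1.0272 × 0.1989 = 278.27 W/m².

278 W/m²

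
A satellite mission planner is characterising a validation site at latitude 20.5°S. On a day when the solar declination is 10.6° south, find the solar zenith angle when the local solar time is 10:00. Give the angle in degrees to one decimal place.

Hour angle H = 15° × (10 − 12) = -30.00°.
cos θ_z = sin(-20.5°) sin(-10.6°) + cos(-20.5°) cos(-10.6°) cos(-30.00°) = 0.0644 + 0.7973 = 0.8617.
θ_z = arccos(0.8617) = 30.49°.

30.5°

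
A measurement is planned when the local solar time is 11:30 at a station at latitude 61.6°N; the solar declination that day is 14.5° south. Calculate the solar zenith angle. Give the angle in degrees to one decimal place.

76.3°

Hour angle H = 15° × (11.5 − 12) = -7.50°.
cos θ_z = sin φ sin δ + cos φ cos δ cos H = (0.8796)(-0.2504) + (0.4756)(0.9681)(0.9914) = 0.2362.
θ_z = arccos(0.2362) = 76.34°.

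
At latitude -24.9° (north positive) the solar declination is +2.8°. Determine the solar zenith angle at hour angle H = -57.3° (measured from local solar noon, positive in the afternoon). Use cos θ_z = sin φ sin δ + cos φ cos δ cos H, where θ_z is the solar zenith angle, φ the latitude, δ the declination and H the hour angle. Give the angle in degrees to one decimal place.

cos θ_z = sin φ sin δ + cos φ cos δ cos H = (-0.4210)(0.0488) + (0.9070)(0.9988)(0.5402) = 0.4688.
θ_z = arccos(0.4688) = 62.04°.

62.0°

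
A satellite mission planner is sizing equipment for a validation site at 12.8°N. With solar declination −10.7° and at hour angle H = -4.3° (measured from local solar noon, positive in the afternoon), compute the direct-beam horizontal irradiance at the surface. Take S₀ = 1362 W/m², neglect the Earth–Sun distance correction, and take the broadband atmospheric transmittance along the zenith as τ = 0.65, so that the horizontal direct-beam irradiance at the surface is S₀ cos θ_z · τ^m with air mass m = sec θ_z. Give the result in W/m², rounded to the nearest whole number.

With φ = 12.8°, δ = -10.7°, H = -4.30°: sin φ sin δ = -0.0411, cos φ cos δ cos H = 0.9555, so cos θ_z = 0.9144.
Air mass m = 1/cos θ_z = 1/0.9144 = 1.094; τ^m = 0.65^1.094 = 0.6242.
Surface direct beam = 1362 × 0.9144 × 0.6242 = 777.39 W/m².

777 W/m²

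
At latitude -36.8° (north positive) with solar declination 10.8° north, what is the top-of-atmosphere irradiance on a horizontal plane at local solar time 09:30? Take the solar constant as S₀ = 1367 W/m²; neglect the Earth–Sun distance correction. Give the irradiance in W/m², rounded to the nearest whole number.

700 W/m²

Hour angle H = 15° × (9.5 − 12) = -37.50°.
cos θ_z = sin(-36.8°) sin(10.8°) + cos(-36.8°) cos(10.8°) cos(-37.50°) = -0.1122 + 0.6240 = 0.5118.
Top-of-atmosphere irradiance = S₀ cos θ_z = 1367 × 0.5118 = 699.63 W/m².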